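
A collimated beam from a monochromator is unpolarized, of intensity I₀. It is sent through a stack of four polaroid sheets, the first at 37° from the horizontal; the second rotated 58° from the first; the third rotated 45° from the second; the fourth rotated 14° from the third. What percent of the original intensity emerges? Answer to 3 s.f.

≈ 6.61%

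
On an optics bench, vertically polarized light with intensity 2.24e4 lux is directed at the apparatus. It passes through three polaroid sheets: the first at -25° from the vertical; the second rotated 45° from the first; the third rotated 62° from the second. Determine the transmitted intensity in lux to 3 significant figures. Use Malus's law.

I ≈ 2030 lux

By Malus's law, I₁ = 2.24e4 lux · cos²(25°) = 1.84e+04 lux.
I₂ = I₁ · cos²(45°) = 1.84e+04 · 0.5 = 9200 lux.
I₃ = I₂ · cos²(62°) = 9200 · 0.2204 = 2028 lux.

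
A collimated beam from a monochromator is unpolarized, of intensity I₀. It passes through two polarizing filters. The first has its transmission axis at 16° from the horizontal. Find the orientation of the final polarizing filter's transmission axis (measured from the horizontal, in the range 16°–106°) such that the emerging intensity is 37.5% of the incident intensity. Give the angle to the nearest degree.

θ ≈ 46°

Unpolarized light through the first polarizer → I₁ = ½ I₀, now polarized at 16°.
Need I₂/I₀ = 0.375, so cos²(θ − 16°) = 0.375 / 0.5 = 0.75.
θ − 16° = arccos(√0.75) = 30.0°, giving θ ≈ 16 + 30.0 = 46.0°.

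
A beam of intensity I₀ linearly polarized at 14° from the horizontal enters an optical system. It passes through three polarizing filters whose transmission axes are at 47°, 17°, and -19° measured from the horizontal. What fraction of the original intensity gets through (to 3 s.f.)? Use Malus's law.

By Malus's law, I₁ = I₀ cos²(47° − 14°) = I₀ cos²(33°) = 0.7034 I₀.
I₂ = I₁ cos²(17° − 47°) = 0.7034 I₀ · cos²(30°) = 0.5275 I₀.
I₃ = I₂ cos²(-19° − 17°) = 0.5275 I₀ · cos²(36°) = 0.3453 I₀.
Transmitted fraction = 0.3453.

≈ 0.345 I₀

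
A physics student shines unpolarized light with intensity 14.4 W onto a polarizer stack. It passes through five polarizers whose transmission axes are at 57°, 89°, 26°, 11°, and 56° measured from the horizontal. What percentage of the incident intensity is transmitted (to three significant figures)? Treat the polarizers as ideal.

≈ 3.46%

Unpolarized light through the first polarizer → I₁ = 14.4 W/2 = 7.2 W, polarized at 57°.
I₂ = I₁ · cos²(32°) = 7.2 · 0.7192 = 5.178 W.
I₃ = I₂ · cos²(63°) = 5.178 · 0.2061 = 1.067 W.
I₄ = I₃ · cos²(15°) = 1.067 · 0.933 = 0.9958 W.
I₅ = I₄ · cos²(45°) = 0.9958 · 0.5 = 0.4979 W.
That is 3.457% of the incident intensity.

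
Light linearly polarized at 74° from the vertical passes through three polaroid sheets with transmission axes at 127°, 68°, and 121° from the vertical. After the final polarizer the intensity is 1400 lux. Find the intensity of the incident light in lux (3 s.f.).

By Malus's law, I₁ = I₀ cos²(127° − 74°) = I₀ cos²(53°) = 0.3622 I₀.
I₂ = I₁ cos²(68° − 127°) = 0.3622 I₀ · cos²(59°) = 0.09607 I₀.
I₃ = I₂ cos²(121° − 68°) = 0.09607 I₀ · cos²(53°) = 0.0348 I₀.
So 1400 lux = 0.0348 I₀, giving I₀ = 1400/0.0348 = 4.023e+04 lux.

I₀ ≈ 4.02e4 lux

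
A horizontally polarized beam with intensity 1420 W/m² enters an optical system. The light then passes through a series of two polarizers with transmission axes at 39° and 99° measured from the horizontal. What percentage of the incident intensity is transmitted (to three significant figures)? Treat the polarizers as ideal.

≈ 15.1%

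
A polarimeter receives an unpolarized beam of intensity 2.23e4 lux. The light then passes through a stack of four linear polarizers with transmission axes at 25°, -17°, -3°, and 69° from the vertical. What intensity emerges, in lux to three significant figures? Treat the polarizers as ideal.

I ≈ 554 lux

Unpolarized light through the first polarizer → I₁ = 2.23e4 lux/2 = 1.115e+04 lux, polarized at 25°.
I₂ = I₁ · cos²(42°) = 1.115e+04 · 0.5523 = 6158 lux.
I₃ = I₂ · cos²(14°) = 6158 · 0.9415 = 5797 lux.
I₄ = I₃ · cos²(72°) = 5797 · 0.09549 = 553.6 lux.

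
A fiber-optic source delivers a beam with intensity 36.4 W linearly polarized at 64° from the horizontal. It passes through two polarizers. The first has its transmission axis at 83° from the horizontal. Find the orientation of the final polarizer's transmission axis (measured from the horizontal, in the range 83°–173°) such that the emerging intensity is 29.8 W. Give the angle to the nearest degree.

θ ≈ 100°

I₁ = I₀ cos²(83° − 64°) = I₀ cos²(19°) = 0.894 I₀.
Target fraction: 29.8 / 36.4 W = 0.8187 of I₀.
Need I₂/I₀ = 0.8187, so cos²(θ − 83°) = 0.8187 / 0.894 = 0.9157.
θ − 83° = arccos(√0.9157) = 16.9°, giving θ ≈ 83 + 16.9 = 99.9°.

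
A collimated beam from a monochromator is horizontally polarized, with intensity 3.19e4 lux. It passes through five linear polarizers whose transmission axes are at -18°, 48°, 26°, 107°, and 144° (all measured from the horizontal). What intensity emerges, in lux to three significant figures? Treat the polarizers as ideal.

I ≈ 64.1 lux

By Malus's law, I₁ = 3.19e4 lux · cos²(18°) = 2.885e+04 lux.
I₂ = I₁ · cos²(66°) = 2.885e+04 · 0.1654 = 4773 lux.
I₃ = I₂ · cos²(22°) = 4773 · 0.8597 = 4104 lux.
I₄ = I₃ · cos²(81°) = 4104 · 0.02447 = 100.4 lux.
I₅ = I₄ · cos²(37°) = 100.4 · 0.6378 = 64.05 lux.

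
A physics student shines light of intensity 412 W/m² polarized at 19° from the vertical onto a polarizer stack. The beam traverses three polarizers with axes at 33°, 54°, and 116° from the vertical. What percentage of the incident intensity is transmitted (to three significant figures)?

≈ 18.1%

By Malus's law, I₁ = 412 W/m² · cos²(14°) = 387.9 W/m².
I₂ = I₁ · cos²(21°) = 387.9 · 0.8716 = 338.1 W/m².
I₃ = I₂ · cos²(62°) = 338.1 · 0.2204 = 74.51 W/m².
That is 18.09% of the incident intensity.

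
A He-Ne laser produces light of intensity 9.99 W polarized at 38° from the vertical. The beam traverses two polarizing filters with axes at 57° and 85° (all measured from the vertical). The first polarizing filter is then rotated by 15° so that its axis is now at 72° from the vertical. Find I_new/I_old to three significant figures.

I_new/I_old ≈ 0.936

Before rotation:
By Malus's law, I₁ = I₀ cos²(57° − 38°) = I₀ cos²(19°) = 0.894 I₀.
I₂ = I₁ cos²(85° − 57°) = 0.894 I₀ · cos²(28°) = 0.697 I₀.
After rotation:
I₁ = I₀ cos²(72° − 38°) = I₀ cos²(34°) = 0.6873 I₀.
I₂ = I₁ cos²(85° − 72°) = 0.6873 I₀ · cos²(13°) = 0.6525 I₀.
Ratio = 0.6525 / 0.697 = 0.9362.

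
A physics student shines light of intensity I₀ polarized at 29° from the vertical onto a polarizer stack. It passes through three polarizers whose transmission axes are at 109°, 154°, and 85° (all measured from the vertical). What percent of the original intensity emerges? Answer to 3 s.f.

≈ 0.194%

I₁ = I₀ cos²(109° − 29°) = I₀ cos²(80°) = 0.03015 I₀.
I₂ = I₁ cos²(154° − 109°) = 0.03015 I₀ · cos²(45°) = 0.01508 I₀.
I₃ = I₂ cos²(85° − 154°) = 0.01508 I₀ · cos²(69°) = 0.001936 I₀.
That is 0.1936% of the incident intensity.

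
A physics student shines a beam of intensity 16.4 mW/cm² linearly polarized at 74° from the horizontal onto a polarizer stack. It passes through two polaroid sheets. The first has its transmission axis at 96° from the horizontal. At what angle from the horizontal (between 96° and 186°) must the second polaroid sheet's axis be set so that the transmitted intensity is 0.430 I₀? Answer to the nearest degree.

θ ≈ 141°

By Malus's law, I₁ = I₀ cos²(96° − 74°) = I₀ cos²(22°) = 0.8597 I₀.
Need I₂/I₀ = 0.43, so cos²(θ − 96°) = 0.43 / 0.8597 = 0.5002.
θ − 96° = arccos(√0.5002) = 45.0°, giving θ ≈ 96 + 45.0 = 141.0°.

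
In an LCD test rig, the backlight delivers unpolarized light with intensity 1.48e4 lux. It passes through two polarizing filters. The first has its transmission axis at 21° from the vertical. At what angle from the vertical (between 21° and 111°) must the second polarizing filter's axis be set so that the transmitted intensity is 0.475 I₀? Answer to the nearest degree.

Unpolarized light through the first polarizer → I₁ = ½ I₀, now polarized at 21°.
Need I₂/I₀ = 0.475, so cos²(θ − 21°) = 0.475 / 0.5 = 0.95.
θ − 21° = arccos(√0.95) = 12.9°, giving θ ≈ 21 + 12.9 = 33.9°.

θ ≈ 34°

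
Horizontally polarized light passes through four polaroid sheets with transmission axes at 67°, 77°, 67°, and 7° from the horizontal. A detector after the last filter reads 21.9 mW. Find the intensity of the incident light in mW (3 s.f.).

I₀ ≈ 610 mW

I₁ = I₀ cos²(67° − 0°) = I₀ cos²(67°) = 0.1527 I₀.
I₂ = I₁ cos²(77° − 67°) = 0.1527 I₀ · cos²(10°) = 0.1481 I₀.
I₃ = I₂ cos²(67° − 77°) = 0.1481 I₀ · cos²(10°) = 0.1436 I₀.
I₄ = I₃ cos²(7° − 67°) = 0.1436 I₀ · cos²(60°) = 0.0359 I₀.
So 21.9 mW = 0.0359 I₀, giving I₀ = 21.9/0.0359 = 610 mW.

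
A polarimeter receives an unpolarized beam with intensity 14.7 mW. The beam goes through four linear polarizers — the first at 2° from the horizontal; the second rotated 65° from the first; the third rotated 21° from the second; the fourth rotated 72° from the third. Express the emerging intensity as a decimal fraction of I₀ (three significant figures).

I/I₀ ≈ 0.00743

Unpolarized light through the first polarizer → I₁ = 14.7 mW/2 = 7.35 mW, polarized at 2°.
I₂ = I₁ · cos²(65°) = 7.35 · 0.1786 = 1.313 mW.
I₃ = I₂ · cos²(21°) = 1.313 · 0.8716 = 1.144 mW.
I₄ = I₃ · cos²(72°) = 1.144 · 0.09549 = 0.1093 mW.
Transmitted fraction = 0.007432.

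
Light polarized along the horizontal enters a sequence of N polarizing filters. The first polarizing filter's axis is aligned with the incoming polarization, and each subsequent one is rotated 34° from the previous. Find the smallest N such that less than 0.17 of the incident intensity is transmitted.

First polarizer is aligned with the polarization: full transmission.
Each further stage multiplies by cos²(34°) = 0.6873.
After N polarizers: T = 0.6873^(N−1). Require T < 0.17 ⇒ N−1 > ln(0.17)/ln(0.6873) = 4.73, so N−1 ≥ 5 and N = 6.
Check: N=6 gives T = 0.1534 < 0.17; N=5 gives T = 0.2231.

N = 6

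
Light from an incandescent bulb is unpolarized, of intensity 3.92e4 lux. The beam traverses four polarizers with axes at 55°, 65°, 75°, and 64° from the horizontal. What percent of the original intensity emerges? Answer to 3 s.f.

Unpolarized light through the first polarizer → I₁ = 3.92e4 lux/2 = 1.96e+04 lux, polarized at 55°.
I₂ = I₁ · cos²(10°) = 1.96e+04 · 0.9698 = 1.901e+04 lux.
I₃ = I₂ · cos²(10°) = 1.901e+04 · 0.9698 = 1.844e+04 lux.
I₄ = I₃ · cos²(11°) = 1.844e+04 · 0.9636 = 1.776e+04 lux.
That is 45.32% of the incident intensity.

≈ 45.3%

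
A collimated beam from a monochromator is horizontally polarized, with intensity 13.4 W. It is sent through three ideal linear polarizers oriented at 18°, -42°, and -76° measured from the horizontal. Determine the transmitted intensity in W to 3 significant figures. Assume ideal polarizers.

By Malus's law, I₁ = 13.4 W · cos²(18°) = 12.12 W.
I₂ = I₁ · cos²(60°) = 12.12 · 0.25 = 3.03 W.
I₃ = I₂ · cos²(34°) = 3.03 · 0.6873 = 2.083 W.

I ≈ 2.08 W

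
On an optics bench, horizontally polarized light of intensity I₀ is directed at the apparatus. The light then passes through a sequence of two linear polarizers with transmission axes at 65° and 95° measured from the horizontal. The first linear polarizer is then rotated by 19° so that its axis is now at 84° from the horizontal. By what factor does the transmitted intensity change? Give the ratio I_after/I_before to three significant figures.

Before rotation:
By Malus's law, I₁ = I₀ cos²(65° − 0°) = I₀ cos²(65°) = 0.1786 I₀.
I₂ = I₁ cos²(95° − 65°) = 0.1786 I₀ · cos²(30°) = 0.134 I₀.
After rotation:
I₁ = I₀ cos²(84° − 0°) = I₀ cos²(84°) = 0.01093 I₀.
I₂ = I₁ cos²(95° − 84°) = 0.01093 I₀ · cos²(11°) = 0.01053 I₀.
Ratio = 0.01053 / 0.134 = 0.0786.

I_new/I_old ≈ 0.0786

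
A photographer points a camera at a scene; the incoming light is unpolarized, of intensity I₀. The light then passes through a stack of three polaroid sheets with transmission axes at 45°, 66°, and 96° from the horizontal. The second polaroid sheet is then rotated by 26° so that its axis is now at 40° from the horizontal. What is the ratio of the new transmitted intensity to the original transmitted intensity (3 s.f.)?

I_new/I_old ≈ 0.475

Before rotation:
Unpolarized light through the first polarizer → I₁ = ½ I₀, now polarized at 45°.
I₂ = I₁ cos²(66° − 45°) = 0.5 I₀ · cos²(21°) = 0.4358 I₀.
I₃ = I₂ cos²(96° − 66°) = 0.4358 I₀ · cos²(30°) = 0.3268 I₀.
After rotation:
Unpolarized light through the first polarizer → I₁ = ½ I₀, now polarized at 45°.
I₂ = I₁ cos²(40° − 45°) = 0.5 I₀ · cos²(5°) = 0.4962 I₀.
I₃ = I₂ cos²(96° − 40°) = 0.4962 I₀ · cos²(56°) = 0.1552 I₀.
Ratio = 0.1552 / 0.3268 = 0.4747.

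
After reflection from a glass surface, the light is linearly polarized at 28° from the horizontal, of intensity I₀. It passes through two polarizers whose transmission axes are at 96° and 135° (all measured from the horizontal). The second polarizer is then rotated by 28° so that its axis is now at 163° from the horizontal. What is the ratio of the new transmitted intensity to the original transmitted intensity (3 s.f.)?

Before rotation:
By Malus's law, I₁ = I₀ cos²(96° − 28°) = I₀ cos²(68°) = 0.1403 I₀.
I₂ = I₁ cos²(135° − 96°) = 0.1403 I₀ · cos²(39°) = 0.08475 I₀.
After rotation:
I₁ = I₀ cos²(96° − 28°) = I₀ cos²(68°) = 0.1403 I₀.
I₂ = I₁ cos²(163° − 96°) = 0.1403 I₀ · cos²(67°) = 0.02142 I₀.
Ratio = 0.02142 / 0.08475 = 0.2528.

I_new/I_old ≈ 0.253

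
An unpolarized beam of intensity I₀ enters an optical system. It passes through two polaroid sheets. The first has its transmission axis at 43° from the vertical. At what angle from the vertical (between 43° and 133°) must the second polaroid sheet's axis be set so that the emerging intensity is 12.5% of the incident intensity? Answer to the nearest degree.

Unpolarized light through the first polarizer → I₁ = ½ I₀, now polarized at 43°.
Need I₂/I₀ = 0.125, so cos²(θ − 43°) = 0.125 / 0.5 = 0.25.
θ − 43° = arccos(√0.25) = 60.0°, giving θ ≈ 43 + 60.0 = 103.0°.

θ ≈ 103°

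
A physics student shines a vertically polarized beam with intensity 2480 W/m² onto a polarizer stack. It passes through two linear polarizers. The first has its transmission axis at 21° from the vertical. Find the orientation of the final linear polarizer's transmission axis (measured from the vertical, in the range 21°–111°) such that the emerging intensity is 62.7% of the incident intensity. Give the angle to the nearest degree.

θ ≈ 53°

I₁ = I₀ cos²(21° − 0°) = I₀ cos²(21°) = 0.8716 I₀.
Need I₂/I₀ = 0.627, so cos²(θ − 21°) = 0.627 / 0.8716 = 0.7194.
θ − 21° = arccos(√0.7194) = 32.0°, giving θ ≈ 21 + 32.0 = 53.0°.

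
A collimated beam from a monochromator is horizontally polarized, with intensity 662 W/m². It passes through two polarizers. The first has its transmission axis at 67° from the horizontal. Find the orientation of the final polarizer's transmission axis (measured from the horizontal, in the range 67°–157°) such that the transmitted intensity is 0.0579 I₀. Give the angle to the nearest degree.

θ ≈ 119°

I₁ = I₀ cos²(67° − 0°) = I₀ cos²(67°) = 0.1527 I₀.
Need I₂/I₀ = 0.0579, so cos²(θ − 67°) = 0.0579 / 0.1527 = 0.3792.
θ − 67° = arccos(√0.3792) = 52.0°, giving θ ≈ 67 + 52.0 = 119.0°.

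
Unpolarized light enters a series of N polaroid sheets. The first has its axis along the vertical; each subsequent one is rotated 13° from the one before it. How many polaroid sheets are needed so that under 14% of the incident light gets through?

First polarizer halves the unpolarized light: factor 1/2.
Each further stage multiplies by cos²(13°) = 0.9494.
After N polarizers: T = 0.5·0.9494^(N−1). Require T < 0.14 ⇒ N−1 > ln(0.14/0.5)/ln(0.9494) = 24.51, so N−1 ≥ 25 and N = 26.
Check: N=26 gives T = 0.1365 < 0.14; N=25 gives T = 0.1438.

N = 26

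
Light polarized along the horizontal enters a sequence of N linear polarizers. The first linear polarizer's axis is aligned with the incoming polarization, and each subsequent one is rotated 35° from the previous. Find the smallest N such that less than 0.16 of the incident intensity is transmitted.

First polarizer is aligned with the polarization: full transmission.
Each further stage multiplies by cos²(35°) = 0.671.
After N polarizers: T = 0.671^(N−1). Require T < 0.16 ⇒ N−1 > ln(0.16)/ln(0.671) = 4.59, so N−1 ≥ 5 and N = 6.
Check: N=6 gives T = 0.136 < 0.16; N=5 gives T = 0.2027.

N = 6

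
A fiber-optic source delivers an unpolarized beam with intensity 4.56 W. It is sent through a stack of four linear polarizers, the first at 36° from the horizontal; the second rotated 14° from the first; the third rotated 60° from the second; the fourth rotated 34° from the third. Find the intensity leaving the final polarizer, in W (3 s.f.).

I ≈ 0.369 W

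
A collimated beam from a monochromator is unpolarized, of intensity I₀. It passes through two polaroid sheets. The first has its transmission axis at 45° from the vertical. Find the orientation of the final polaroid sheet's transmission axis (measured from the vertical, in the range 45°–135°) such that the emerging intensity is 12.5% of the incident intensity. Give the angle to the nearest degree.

Unpolarized light through the first polarizer → I₁ = ½ I₀, now polarized at 45°.
Need I₂/I₀ = 0.125, so cos²(θ − 45°) = 0.125 / 0.5 = 0.25.
θ − 45° = arccos(√0.25) = 60.0°, giving θ ≈ 45 + 60.0 = 105.0°.

θ ≈ 105°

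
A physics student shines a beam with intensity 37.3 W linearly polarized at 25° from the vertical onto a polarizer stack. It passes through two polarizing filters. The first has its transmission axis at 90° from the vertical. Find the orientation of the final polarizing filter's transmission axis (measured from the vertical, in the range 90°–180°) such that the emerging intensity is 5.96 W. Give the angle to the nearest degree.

I₁ = I₀ cos²(90° − 25°) = I₀ cos²(65°) = 0.1786 I₀.
Target fraction: 5.96 / 37.3 W = 0.1598 of I₀.
Need I₂/I₀ = 0.1598, so cos²(θ − 90°) = 0.1598 / 0.1786 = 0.8946.
θ − 90° = arccos(√0.8946) = 18.9°, giving θ ≈ 90 + 18.9 = 108.9°.

θ ≈ 109°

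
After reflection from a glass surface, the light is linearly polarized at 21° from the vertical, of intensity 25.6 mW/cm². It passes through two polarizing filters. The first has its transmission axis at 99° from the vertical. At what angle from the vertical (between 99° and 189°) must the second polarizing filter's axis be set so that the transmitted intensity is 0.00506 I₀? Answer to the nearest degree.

I₁ = I₀ cos²(99° − 21°) = I₀ cos²(78°) = 0.04323 I₀.
Need I₂/I₀ = 0.00506, so cos²(θ − 99°) = 0.00506 / 0.04323 = 0.1171.
θ − 99° = arccos(√0.1171) = 70.0°, giving θ ≈ 99 + 70.0 = 169.0°.

θ ≈ 169°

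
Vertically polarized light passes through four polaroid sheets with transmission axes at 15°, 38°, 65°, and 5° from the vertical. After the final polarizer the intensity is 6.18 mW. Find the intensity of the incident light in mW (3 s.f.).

By Malus's law, I₁ = I₀ cos²(15° − 0°) = I₀ cos²(15°) = 0.933 I₀.
I₂ = I₁ cos²(38° − 15°) = 0.933 I₀ · cos²(23°) = 0.7906 I₀.
I₃ = I₂ cos²(65° − 38°) = 0.7906 I₀ · cos²(27°) = 0.6276 I₀.
I₄ = I₃ cos²(5° − 65°) = 0.6276 I₀ · cos²(60°) = 0.1569 I₀.
So 6.18 mW = 0.1569 I₀, giving I₀ = 6.18/0.1569 = 39.39 mW.

I₀ ≈ 39.4 mW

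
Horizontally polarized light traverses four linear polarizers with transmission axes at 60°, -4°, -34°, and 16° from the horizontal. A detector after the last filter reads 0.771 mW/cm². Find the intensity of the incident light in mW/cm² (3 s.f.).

I₀ ≈ 51.8 mW/cm²

I₁ = I₀ cos²(60° − 0°) = I₀ cos²(60°) = 0.25 I₀.
I₂ = I₁ cos²(-4° − 60°) = 0.25 I₀ · cos²(64°) = 0.04804 I₀.
I₃ = I₂ cos²(-34° + 4°) = 0.04804 I₀ · cos²(30°) = 0.03603 I₀.
I₄ = I₃ cos²(16° + 34°) = 0.03603 I₀ · cos²(50°) = 0.01489 I₀.
So 0.771 mW/cm² = 0.01489 I₀, giving I₀ = 0.771/0.01489 = 51.79 mW/cm².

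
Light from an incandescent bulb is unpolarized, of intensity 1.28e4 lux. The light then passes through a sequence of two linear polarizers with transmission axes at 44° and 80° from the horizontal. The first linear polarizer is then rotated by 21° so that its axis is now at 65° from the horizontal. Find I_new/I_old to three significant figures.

I_new/I_old ≈ 1.43

Before rotation:
Unpolarized light through the first polarizer → I₁ = ½ I₀, now polarized at 44°.
I₂ = I₁ cos²(80° − 44°) = 0.5 I₀ · cos²(36°) = 0.3273 I₀.
After rotation:
Unpolarized light through the first polarizer → I₁ = ½ I₀, now polarized at 65°.
I₂ = I₁ cos²(80° − 65°) = 0.5 I₀ · cos²(15°) = 0.4665 I₀.
Ratio = 0.4665 / 0.3273 = 1.426.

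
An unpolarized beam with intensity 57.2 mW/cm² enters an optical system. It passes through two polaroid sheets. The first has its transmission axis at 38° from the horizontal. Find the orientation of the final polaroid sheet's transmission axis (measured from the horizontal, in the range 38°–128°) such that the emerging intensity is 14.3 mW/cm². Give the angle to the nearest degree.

θ ≈ 83°

Unpolarized light through the first polarizer → I₁ = ½ I₀, now polarized at 38°.
Target fraction: 14.3 / 57.2 mW/cm² = 0.25 of I₀.
Need I₂/I₀ = 0.25, so cos²(θ − 38°) = 0.25 / 0.5 = 0.5.
θ − 38° = arccos(√0.5) = 45.0°, giving θ ≈ 38 + 45.0 = 83.0°.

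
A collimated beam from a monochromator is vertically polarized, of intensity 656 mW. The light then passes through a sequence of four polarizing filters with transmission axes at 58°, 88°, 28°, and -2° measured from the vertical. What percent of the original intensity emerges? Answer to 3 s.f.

By Malus's law, I₁ = 656 mW · cos²(58°) = 184.2 mW.
I₂ = I₁ · cos²(30°) = 184.2 · 0.75 = 138.2 mW.
I₃ = I₂ · cos²(60°) = 138.2 · 0.25 = 34.54 mW.
I₄ = I₃ · cos²(30°) = 34.54 · 0.75 = 25.91 mW.
That is 3.949% of the incident intensity.

≈ 3.95%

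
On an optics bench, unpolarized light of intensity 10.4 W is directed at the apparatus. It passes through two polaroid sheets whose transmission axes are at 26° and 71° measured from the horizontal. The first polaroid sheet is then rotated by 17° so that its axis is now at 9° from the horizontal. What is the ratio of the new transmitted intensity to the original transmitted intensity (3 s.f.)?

Before rotation:
Unpolarized light through the first polarizer → I₁ = ½ I₀, now polarized at 26°.
I₂ = I₁ cos²(71° − 26°) = 0.5 I₀ · cos²(45°) = 0.25 I₀.
After rotation:
Unpolarized light through the first polarizer → I₁ = ½ I₀, now polarized at 9°.
I₂ = I₁ cos²(71° − 9°) = 0.5 I₀ · cos²(62°) = 0.1102 I₀.
Ratio = 0.1102 / 0.25 = 0.4408.

I_new/I_old ≈ 0.441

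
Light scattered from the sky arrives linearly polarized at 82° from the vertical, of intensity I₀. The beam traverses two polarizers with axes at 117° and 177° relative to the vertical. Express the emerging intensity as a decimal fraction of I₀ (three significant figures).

I₁ = I₀ cos²(117° − 82°) = I₀ cos²(35°) = 0.671 I₀.
I₂ = I₁ cos²(177° − 117°) = 0.671 I₀ · cos²(60°) = 0.1678 I₀.
Transmitted fraction = 0.1678.

≈ 0.168 I₀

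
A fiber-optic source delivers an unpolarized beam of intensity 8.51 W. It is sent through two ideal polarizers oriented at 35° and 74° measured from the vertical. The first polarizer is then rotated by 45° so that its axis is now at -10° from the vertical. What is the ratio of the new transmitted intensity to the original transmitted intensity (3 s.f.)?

I_new/I_old ≈ 0.0181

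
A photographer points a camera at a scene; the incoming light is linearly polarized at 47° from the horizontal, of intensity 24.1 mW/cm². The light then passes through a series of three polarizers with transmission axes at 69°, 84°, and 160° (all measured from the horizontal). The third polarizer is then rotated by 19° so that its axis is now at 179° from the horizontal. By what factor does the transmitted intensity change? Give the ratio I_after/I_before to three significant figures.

Before rotation:
I₁ = I₀ cos²(69° − 47°) = I₀ cos²(22°) = 0.8597 I₀.
I₂ = I₁ cos²(84° − 69°) = 0.8597 I₀ · cos²(15°) = 0.8021 I₀.
I₃ = I₂ cos²(160° − 84°) = 0.8021 I₀ · cos²(76°) = 0.04694 I₀.
After rotation:
I₁ = I₀ cos²(69° − 47°) = I₀ cos²(22°) = 0.8597 I₀.
I₂ = I₁ cos²(84° − 69°) = 0.8597 I₀ · cos²(15°) = 0.8021 I₀.
Angle between axes 2 and 3: 85°. I₃ = 0.8021 I₀ · cos²(85°) = 0.006093 I₀.
Ratio = 0.006093 / 0.04694 = 0.1298.

I_new/I_old ≈ 0.130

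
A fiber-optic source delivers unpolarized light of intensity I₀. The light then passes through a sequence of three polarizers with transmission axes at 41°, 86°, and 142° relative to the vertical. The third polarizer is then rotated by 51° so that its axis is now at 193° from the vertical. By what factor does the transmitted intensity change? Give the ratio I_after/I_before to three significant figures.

I_new/I_old ≈ 0.273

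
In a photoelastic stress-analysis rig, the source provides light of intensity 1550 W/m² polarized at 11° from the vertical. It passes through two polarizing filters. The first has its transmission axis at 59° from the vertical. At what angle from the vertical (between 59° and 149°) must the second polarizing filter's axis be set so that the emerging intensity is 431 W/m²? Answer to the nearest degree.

θ ≈ 97°

By Malus's law, I₁ = I₀ cos²(59° − 11°) = I₀ cos²(48°) = 0.4477 I₀.
Target fraction: 431 / 1550 W/m² = 0.2781 of I₀.
Need I₂/I₀ = 0.2781, so cos²(θ − 59°) = 0.2781 / 0.4477 = 0.621.
θ − 59° = arccos(√0.621) = 38.0°, giving θ ≈ 59 + 38.0 = 97.0°.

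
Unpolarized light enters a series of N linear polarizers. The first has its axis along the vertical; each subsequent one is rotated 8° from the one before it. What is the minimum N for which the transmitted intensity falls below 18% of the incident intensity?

N = 54

First polarizer halves the unpolarized light: factor 1/2.
Each further stage multiplies by cos²(8°) = 0.9806.
After N polarizers: T = 0.5·0.9806^(N−1). Require T < 0.18 ⇒ N−1 > ln(0.18/0.5)/ln(0.9806) = 52.23, so N−1 ≥ 53 and N = 54.
Check: N=54 gives T = 0.1773 < 0.18; N=53 gives T = 0.1808.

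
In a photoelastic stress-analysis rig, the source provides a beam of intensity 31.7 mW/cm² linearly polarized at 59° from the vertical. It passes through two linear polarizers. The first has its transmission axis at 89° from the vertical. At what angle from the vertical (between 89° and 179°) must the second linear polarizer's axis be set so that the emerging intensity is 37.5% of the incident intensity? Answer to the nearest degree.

I₁ = I₀ cos²(89° − 59°) = I₀ cos²(30°) = 0.75 I₀.
Need I₂/I₀ = 0.375, so cos²(θ − 89°) = 0.375 / 0.75 = 0.5.
θ − 89° = arccos(√0.5) = 45.0°, giving θ ≈ 89 + 45.0 = 134.0°.

θ ≈ 134°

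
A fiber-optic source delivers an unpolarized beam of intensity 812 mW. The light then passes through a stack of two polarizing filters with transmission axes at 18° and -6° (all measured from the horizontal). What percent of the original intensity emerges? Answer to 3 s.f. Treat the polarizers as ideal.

Unpolarized light through the first polarizer → I₁ = 812 mW/2 = 406 mW, polarized at 18°.
I₂ = I₁ · cos²(24°) = 406 · 0.8346 = 338.8 mW.
That is 41.73% of the incident intensity.

≈ 41.7%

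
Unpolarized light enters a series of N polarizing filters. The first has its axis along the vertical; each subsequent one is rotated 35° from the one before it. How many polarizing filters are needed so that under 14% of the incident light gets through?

First polarizer halves the unpolarized light: factor 1/2.
Each further stage multiplies by cos²(35°) = 0.671.
After N polarizers: T = 0.5·0.671^(N−1). Require T < 0.14 ⇒ N−1 > ln(0.14/0.5)/ln(0.671) = 3.19, so N−1 ≥ 4 and N = 5.
Check: N=5 gives T = 0.1014 < 0.14; N=4 gives T = 0.1511.

N = 5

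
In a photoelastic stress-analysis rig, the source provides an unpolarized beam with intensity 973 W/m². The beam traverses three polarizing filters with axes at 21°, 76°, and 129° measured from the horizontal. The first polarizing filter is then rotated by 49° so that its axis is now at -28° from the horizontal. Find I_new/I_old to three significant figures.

I_new/I_old ≈ 0.178

Before rotation:
Unpolarized light through the first polarizer → I₁ = ½ I₀, now polarized at 21°.
I₂ = I₁ cos²(76° − 21°) = 0.5 I₀ · cos²(55°) = 0.1645 I₀.
I₃ = I₂ cos²(129° − 76°) = 0.1645 I₀ · cos²(53°) = 0.05958 I₀.
After rotation:
Unpolarized light through the first polarizer → I₁ = ½ I₀, now polarized at -28°.
Angle between axes 1 and 2: 76°. I₂ = 0.5 I₀ · cos²(76°) = 0.02926 I₀.
I₃ = I₂ cos²(129° − 76°) = 0.02926 I₀ · cos²(53°) = 0.0106 I₀.
Ratio = 0.0106 / 0.05958 = 0.1779.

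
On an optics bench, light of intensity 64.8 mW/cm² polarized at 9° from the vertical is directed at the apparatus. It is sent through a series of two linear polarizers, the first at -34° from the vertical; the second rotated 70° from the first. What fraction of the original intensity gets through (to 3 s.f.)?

I₁ = 64.8 mW/cm² · cos²(43°) = 34.66 mW/cm².
I₂ = I₁ · cos²(70°) = 34.66 · 0.117 = 4.054 mW/cm².
Transmitted fraction = 0.06257.

I/I₀ ≈ 0.0626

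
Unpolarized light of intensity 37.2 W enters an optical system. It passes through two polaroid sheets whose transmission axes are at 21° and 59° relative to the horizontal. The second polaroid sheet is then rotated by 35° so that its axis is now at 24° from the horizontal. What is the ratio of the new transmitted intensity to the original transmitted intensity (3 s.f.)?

Before rotation:
Unpolarized light through the first polarizer → I₁ = ½ I₀, now polarized at 21°.
I₂ = I₁ cos²(59° − 21°) = 0.5 I₀ · cos²(38°) = 0.3105 I₀.
After rotation:
Unpolarized light through the first polarizer → I₁ = ½ I₀, now polarized at 21°.
I₂ = I₁ cos²(24° − 21°) = 0.5 I₀ · cos²(3°) = 0.4986 I₀.
Ratio = 0.4986 / 0.3105 = 1.606.

I_new/I_old ≈ 1.61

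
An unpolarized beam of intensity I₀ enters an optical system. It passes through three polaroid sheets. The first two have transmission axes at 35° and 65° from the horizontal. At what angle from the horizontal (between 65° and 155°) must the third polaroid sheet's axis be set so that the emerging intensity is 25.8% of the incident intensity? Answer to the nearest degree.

Unpolarized light through the first polarizer → I₁ = ½ I₀, now polarized at 35°.
I₂ = I₁ cos²(65° − 35°) = 0.5 I₀ · cos²(30°) = 0.375 I₀.
Need I₃/I₀ = 0.258, so cos²(θ − 65°) = 0.258 / 0.375 = 0.688.
θ − 65° = arccos(√0.688) = 34.0°, giving θ ≈ 65 + 34.0 = 99.0°.

θ ≈ 99°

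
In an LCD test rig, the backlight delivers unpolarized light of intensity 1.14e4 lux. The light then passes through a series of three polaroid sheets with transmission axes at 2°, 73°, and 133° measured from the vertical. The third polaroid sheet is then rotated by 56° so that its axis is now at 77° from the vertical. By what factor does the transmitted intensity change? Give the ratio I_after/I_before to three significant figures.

I_new/I_old ≈ 3.98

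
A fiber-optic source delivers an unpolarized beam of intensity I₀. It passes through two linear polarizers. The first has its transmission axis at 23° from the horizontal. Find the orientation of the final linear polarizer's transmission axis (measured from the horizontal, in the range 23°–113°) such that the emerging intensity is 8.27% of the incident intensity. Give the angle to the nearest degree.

θ ≈ 89°

Unpolarized light through the first polarizer → I₁ = ½ I₀, now polarized at 23°.
Need I₂/I₀ = 0.0827, so cos²(θ − 23°) = 0.0827 / 0.5 = 0.1654.
θ − 23° = arccos(√0.1654) = 66.0°, giving θ ≈ 23 + 66.0 = 89.0°.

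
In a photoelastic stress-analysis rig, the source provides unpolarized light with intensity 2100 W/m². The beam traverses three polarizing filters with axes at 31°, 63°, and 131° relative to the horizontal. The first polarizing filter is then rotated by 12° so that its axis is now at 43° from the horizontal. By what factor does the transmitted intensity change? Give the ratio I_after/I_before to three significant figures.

Before rotation:
Unpolarized light through the first polarizer → I₁ = ½ I₀, now polarized at 31°.
I₂ = I₁ cos²(63° − 31°) = 0.5 I₀ · cos²(32°) = 0.3596 I₀.
I₃ = I₂ cos²(131° − 63°) = 0.3596 I₀ · cos²(68°) = 0.05046 I₀.
After rotation:
Unpolarized light through the first polarizer → I₁ = ½ I₀, now polarized at 43°.
I₂ = I₁ cos²(63° − 43°) = 0.5 I₀ · cos²(20°) = 0.4415 I₀.
I₃ = I₂ cos²(131° − 63°) = 0.4415 I₀ · cos²(68°) = 0.06196 I₀.
Ratio = 0.06196 / 0.05046 = 1.228.

I_new/I_old ≈ 1.23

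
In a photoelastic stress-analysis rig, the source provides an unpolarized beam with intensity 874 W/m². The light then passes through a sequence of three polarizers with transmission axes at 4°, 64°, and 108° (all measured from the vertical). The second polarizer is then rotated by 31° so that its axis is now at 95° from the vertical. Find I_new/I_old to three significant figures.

I_new/I_old ≈ 0.00224

Before rotation:
Unpolarized light through the first polarizer → I₁ = ½ I₀, now polarized at 4°.
I₂ = I₁ cos²(64° − 4°) = 0.5 I₀ · cos²(60°) = 0.125 I₀.
I₃ = I₂ cos²(108° − 64°) = 0.125 I₀ · cos²(44°) = 0.06468 I₀.
After rotation:
Unpolarized light through the first polarizer → I₁ = ½ I₀, now polarized at 4°.
Angle between axes 1 and 2: 89°. I₂ = 0.5 I₀ · cos²(89°) = 0.0001523 I₀.
I₃ = I₂ cos²(108° − 95°) = 0.0001523 I₀ · cos²(13°) = 0.0001446 I₀.
Ratio = 0.0001446 / 0.06468 = 0.002235.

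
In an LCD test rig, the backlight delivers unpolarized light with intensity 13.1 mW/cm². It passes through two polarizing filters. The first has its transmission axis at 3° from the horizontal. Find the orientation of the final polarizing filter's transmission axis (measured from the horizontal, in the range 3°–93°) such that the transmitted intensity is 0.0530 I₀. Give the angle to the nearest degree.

Unpolarized light through the first polarizer → I₁ = ½ I₀, now polarized at 3°.
Need I₂/I₀ = 0.053, so cos²(θ − 3°) = 0.053 / 0.5 = 0.106.
θ − 3° = arccos(√0.106) = 71.0°, giving θ ≈ 3 + 71.0 = 74.0°.

θ ≈ 74°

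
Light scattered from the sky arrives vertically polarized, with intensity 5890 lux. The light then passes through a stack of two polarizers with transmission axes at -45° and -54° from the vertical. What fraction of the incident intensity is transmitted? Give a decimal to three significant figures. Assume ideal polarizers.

I/I₀ ≈ 0.488

By Malus's law, I₁ = 5890 lux · cos²(45°) = 2945 lux.
I₂ = I₁ · cos²(9°) = 2945 · 0.9755 = 2873 lux.
Transmitted fraction = 0.4878.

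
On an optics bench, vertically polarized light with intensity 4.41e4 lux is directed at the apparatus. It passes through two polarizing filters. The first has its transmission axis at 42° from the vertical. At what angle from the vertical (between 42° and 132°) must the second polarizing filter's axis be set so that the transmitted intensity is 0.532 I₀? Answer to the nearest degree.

By Malus's law, I₁ = I₀ cos²(42° − 0°) = I₀ cos²(42°) = 0.5523 I₀.
Need I₂/I₀ = 0.532, so cos²(θ − 42°) = 0.532 / 0.5523 = 0.9633.
θ − 42° = arccos(√0.9633) = 11.0°, giving θ ≈ 42 + 11.0 = 53.0°.

θ ≈ 53°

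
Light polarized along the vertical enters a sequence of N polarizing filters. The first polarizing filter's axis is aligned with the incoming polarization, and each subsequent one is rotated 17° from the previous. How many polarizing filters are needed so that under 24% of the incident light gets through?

First polarizer is aligned with the polarization: full transmission.
Each further stage multiplies by cos²(17°) = 0.9145.
After N polarizers: T = 0.9145^(N−1). Require T < 0.24 ⇒ N−1 > ln(0.24)/ln(0.9145) = 15.97, so N−1 ≥ 16 and N = 17.
Check: N=17 gives T = 0.2394 < 0.24; N=16 gives T = 0.2618.

N = 17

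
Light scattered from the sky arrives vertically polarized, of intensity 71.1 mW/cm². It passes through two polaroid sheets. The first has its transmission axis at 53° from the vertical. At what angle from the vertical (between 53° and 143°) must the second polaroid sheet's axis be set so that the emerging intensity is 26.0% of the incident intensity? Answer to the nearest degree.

I₁ = I₀ cos²(53° − 0°) = I₀ cos²(53°) = 0.3622 I₀.
Need I₂/I₀ = 0.26, so cos²(θ − 53°) = 0.26 / 0.3622 = 0.7179.
θ − 53° = arccos(√0.7179) = 32.1°, giving θ ≈ 53 + 32.1 = 85.1°.

θ ≈ 85°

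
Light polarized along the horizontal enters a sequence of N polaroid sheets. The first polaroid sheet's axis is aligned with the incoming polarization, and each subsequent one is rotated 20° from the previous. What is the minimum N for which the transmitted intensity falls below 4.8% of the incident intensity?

First polarizer is aligned with the polarization: full transmission.
Each further stage multiplies by cos²(20°) = 0.883.
After N polarizers: T = 0.883^(N−1). Require T < 0.048 ⇒ N−1 > ln(0.048)/ln(0.883) = 24.41, so N−1 ≥ 25 and N = 26.
Check: N=26 gives T = 0.0446 < 0.048; N=25 gives T = 0.0505.

N = 26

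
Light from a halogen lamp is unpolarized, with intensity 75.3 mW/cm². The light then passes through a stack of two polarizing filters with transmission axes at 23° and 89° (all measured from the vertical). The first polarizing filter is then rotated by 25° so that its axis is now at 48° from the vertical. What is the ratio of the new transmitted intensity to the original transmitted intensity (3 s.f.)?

I_new/I_old ≈ 3.44

Before rotation:
Unpolarized light through the first polarizer → I₁ = ½ I₀, now polarized at 23°.
I₂ = I₁ cos²(89° − 23°) = 0.5 I₀ · cos²(66°) = 0.08272 I₀.
After rotation:
Unpolarized light through the first polarizer → I₁ = ½ I₀, now polarized at 48°.
I₂ = I₁ cos²(89° − 48°) = 0.5 I₀ · cos²(41°) = 0.2848 I₀.
Ratio = 0.2848 / 0.08272 = 3.443.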